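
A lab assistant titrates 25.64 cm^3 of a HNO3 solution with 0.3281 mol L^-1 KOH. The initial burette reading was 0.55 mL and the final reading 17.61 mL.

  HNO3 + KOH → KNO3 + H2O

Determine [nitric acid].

0.2183 mol/L

n(KOH) = 0.01706 L × 0.3281 mol/L = 5.597 × 10^-3 mol
n(HNO3) = 5.597 × 10^-3 mol (1:1 mole ratio)
[HNO3] = 5.597 × 10^-3 mol / 0.02564 L = 0.2183 mol/L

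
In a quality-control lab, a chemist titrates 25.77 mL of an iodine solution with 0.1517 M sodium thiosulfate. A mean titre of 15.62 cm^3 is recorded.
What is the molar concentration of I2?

0.04598 M

I2 + 2 S2O3^2- → 2 I^- + S4O6^2-
n(Na2S2O3) = 0.01562 L × 0.1517 mol/L = 2.370 × 10^-3 mol
From the 1:2 mole ratio, n(I2) = 1/2 × 2.370 × 10^-3 = 1.185 × 10^-3 mol
[I2] = 1.185 × 10^-3 mol / 0.02577 L = 0.04598 mol/L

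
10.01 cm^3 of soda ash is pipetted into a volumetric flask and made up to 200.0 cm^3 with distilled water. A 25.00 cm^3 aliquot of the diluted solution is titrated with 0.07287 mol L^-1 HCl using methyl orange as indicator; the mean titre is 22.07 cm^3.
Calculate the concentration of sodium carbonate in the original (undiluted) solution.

0.6427 mol/L

Na2CO3 + 2 HCl → 2 NaCl + H2O + CO2
n(HCl) = 0.02207 × 0.07287 = 1.608 × 10^-3 mol
From the 1:2 ratio, n(Na2CO3) in the aliquot = 1/2 × 1.608 × 10^-3 = 8.041 × 10^-4 mol
[Na2CO3]_dilute = 8.041 × 10^-4 / 0.02500 = 0.03216 mol/L
Dilution factor = 200.0 / 10.01 = 19.98
[Na2CO3]_stock = 0.03216 × 19.98 = 0.6427 mol/L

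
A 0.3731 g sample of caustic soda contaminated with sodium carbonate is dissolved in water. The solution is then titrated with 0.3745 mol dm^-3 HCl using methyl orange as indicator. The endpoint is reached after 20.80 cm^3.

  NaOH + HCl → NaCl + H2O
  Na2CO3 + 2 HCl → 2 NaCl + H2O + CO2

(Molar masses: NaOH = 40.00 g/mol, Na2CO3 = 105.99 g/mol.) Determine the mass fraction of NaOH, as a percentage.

32.76 %

n(HCl) = 0.02080 × 0.3745 = 7.790 × 10^-3 mol
Let x = n(NaOH), y = n(Na2CO3).
Titrant: 1x + 2y = 7.790 × 10^-3;  mass: 40.00x + 105.99y = 0.3731
Solving, x = 3.056 × 10^-3 mol, y = 2.367 × 10^-3 mol
mass of NaOH = 3.056 × 10^-3 × 40.00 = 0.1222 g
% NaOH = 0.1222 / 0.3731 × 100 = 32.76 %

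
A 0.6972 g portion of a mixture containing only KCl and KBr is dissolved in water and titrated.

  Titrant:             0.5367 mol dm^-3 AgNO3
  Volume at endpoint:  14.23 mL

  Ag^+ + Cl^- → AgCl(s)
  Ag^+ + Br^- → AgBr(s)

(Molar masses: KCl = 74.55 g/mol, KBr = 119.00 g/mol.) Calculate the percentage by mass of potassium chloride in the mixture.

50.91 %

n(AgNO3) = 0.01423 × 0.5367 = 7.637 × 10^-3 mol
Let x = n(KCl), y = n(KBr).
Titrant: 1x + 1y = 7.637 × 10^-3;  mass: 74.55x + 119.00y = 0.6972
Solving, x = 4.761 × 10^-3 mol, y = 2.876 × 10^-3 mol
mass of KCl = 4.761 × 10^-3 × 74.55 = 0.3549 g
% KCl = 0.3549 / 0.6972 × 100 = 50.91 %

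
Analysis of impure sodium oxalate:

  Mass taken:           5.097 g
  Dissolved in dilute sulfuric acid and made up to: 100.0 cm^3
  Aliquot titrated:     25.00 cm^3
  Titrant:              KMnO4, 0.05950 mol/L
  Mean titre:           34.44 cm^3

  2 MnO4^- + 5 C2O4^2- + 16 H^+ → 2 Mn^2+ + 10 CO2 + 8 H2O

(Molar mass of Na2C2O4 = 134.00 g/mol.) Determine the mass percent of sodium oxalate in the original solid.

53.87 %

n(KMnO4) per titration = 0.03444 × 0.05950 = 2.049 × 10^-3 mol
From the 5:2 ratio, n(Na2C2O4) in each aliquot = 5/2 × 2.049 × 10^-3 = 5.123 × 10^-3 mol
n(Na2C2O4) in the whole flask = 5.123 × 10^-3 × 100.0/25.00 = 0.02049 mol
mass of Na2C2O4 = 0.02049 × 134.00 = 2.746 g
% Na2C2O4 = 2.746 / 5.097 × 100 = 53.87 %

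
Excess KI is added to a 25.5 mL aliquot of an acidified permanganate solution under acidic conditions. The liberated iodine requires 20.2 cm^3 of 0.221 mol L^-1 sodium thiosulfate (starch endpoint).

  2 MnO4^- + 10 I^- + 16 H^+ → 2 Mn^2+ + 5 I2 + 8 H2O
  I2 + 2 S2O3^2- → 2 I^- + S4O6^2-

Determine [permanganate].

0.0350 mol/L

n(S2O3^2-) = 0.0202 × 0.221 = 4.46 × 10^-3 mol
n(I2) = n(S2O3^2-)/2 = 2.23 × 10^-3 mol
From the 2:5 ratio, n(MnO4^-) in the aliquot = 2/5 × 2.23 × 10^-3 = 8.93 × 10^-4 mol
[MnO4^-] = 8.93 × 10^-4 / 0.0255 = 0.0350 mol/L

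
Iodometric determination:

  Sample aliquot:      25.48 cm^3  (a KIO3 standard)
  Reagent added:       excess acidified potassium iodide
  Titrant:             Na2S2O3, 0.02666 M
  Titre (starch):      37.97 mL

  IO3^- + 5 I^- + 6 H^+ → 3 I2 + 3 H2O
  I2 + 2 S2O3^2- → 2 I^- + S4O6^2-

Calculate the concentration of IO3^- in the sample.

n(S2O3^2-) = 0.03797 × 0.02666 = 1.012 × 10^-3 mol
n(I2) = n(S2O3^2-)/2 = 5.061 × 10^-4 mol
From the 1:3 ratio, n(IO3^-) in the aliquot = 1/3 × 5.061 × 10^-4 = 1.687 × 10^-4 mol
[IO3^-] = 1.687 × 10^-4 / 0.02548 = 0.006621 mol/L

0.006621 M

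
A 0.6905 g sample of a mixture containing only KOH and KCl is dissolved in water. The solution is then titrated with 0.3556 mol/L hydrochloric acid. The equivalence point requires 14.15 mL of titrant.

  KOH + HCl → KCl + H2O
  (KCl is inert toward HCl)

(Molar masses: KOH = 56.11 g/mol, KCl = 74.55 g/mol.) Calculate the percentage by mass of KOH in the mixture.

n(HCl) = 0.01415 × 0.3556 = 5.032 × 10^-3 mol
Let x = n(KOH), y = n(KCl).
Titrant: 1x = 5.032 × 10^-3;  mass: 56.11x + 74.55y = 0.6905
Solving, x = 5.032 × 10^-3 mol, y = 5.475 × 10^-3 mol
mass of KOH = 5.032 × 10^-3 × 56.11 = 0.2823 g
% KOH = 0.2823 / 0.6905 × 100 = 40.89 %

40.89 %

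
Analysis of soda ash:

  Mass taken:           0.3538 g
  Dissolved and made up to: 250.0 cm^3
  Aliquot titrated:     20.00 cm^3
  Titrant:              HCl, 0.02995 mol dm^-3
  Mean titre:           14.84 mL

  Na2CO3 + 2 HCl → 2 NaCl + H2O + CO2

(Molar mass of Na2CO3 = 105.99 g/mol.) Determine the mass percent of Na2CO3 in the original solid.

n(HCl) per titration = 0.01484 × 0.02995 = 4.445 × 10^-4 mol
From the 1:2 ratio, n(Na2CO3) in each aliquot = 1/2 × 4.445 × 10^-4 = 2.222 × 10^-4 mol
n(Na2CO3) in the whole flask = 2.222 × 10^-4 × 250.0/20.00 = 2.778 × 10^-3 mol
mass of Na2CO3 = 2.778 × 10^-3 × 105.99 = 0.2944 g
% Na2CO3 = 0.2944 / 0.3538 × 100 = 83.22 %

83.22 %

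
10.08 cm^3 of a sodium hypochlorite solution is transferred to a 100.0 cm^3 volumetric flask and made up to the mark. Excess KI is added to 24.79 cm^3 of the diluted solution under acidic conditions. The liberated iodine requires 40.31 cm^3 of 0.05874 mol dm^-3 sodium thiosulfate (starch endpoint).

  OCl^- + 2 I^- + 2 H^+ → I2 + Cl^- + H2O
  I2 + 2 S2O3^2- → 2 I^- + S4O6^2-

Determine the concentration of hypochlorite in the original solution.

n(S2O3^2-) = 0.04031 × 0.05874 = 2.368 × 10^-3 mol
n(I2) = n(S2O3^2-)/2 = 1.184 × 10^-3 mol
n(OCl^-) in the aliquot = 1.184 × 10^-3 mol (1:1 ratio)
[OCl^-]_dilute = 1.184 × 10^-3 / 0.02479 = 0.04776 mol/L
[OCl^-]_original = 0.04776 × 100.0/10.08 = 0.4738 mol/L

0.4738 mol/L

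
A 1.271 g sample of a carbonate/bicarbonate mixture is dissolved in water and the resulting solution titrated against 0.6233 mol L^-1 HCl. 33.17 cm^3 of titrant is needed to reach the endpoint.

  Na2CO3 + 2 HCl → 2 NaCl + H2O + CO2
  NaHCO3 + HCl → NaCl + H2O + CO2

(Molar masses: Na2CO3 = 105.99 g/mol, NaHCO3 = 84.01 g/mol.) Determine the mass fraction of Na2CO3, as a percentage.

62.63 %

n(HCl) = 0.03317 × 0.6233 = 0.02067 mol
Let x = n(Na2CO3), y = n(NaHCO3).
Titrant: 2x + 1y = 0.02067;  mass: 105.99x + 84.01y = 1.271
Solving, x = 7.511 × 10^-3 mol, y = 5.653 × 10^-3 mol
mass of Na2CO3 = 7.511 × 10^-3 × 105.99 = 0.7961 g
% Na2CO3 = 0.7961 / 1.271 × 100 = 62.63 %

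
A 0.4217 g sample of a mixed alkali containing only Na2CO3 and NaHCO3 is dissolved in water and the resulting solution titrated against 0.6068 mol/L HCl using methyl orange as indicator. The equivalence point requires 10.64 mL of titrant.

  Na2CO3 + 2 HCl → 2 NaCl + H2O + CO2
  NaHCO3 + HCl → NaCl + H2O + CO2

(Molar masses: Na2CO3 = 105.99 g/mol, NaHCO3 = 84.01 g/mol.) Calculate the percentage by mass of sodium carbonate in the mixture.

n(HCl) = 0.01064 × 0.6068 = 6.456 × 10^-3 mol
Let x = n(Na2CO3), y = n(NaHCO3).
Titrant: 2x + 1y = 6.456 × 10^-3;  mass: 105.99x + 84.01y = 0.4217
Solving, x = 1.946 × 10^-3 mol, y = 2.565 × 10^-3 mol
mass of Na2CO3 = 1.946 × 10^-3 × 105.99 = 0.2062 g
% Na2CO3 = 0.2062 / 0.4217 × 100 = 48.91 %

48.91 %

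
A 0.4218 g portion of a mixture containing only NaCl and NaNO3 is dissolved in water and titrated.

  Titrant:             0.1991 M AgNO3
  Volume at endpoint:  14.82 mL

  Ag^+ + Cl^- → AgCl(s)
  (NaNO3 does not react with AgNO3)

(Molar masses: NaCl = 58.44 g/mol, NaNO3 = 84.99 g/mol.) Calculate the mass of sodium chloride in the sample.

n(AgNO3) = 0.01482 × 0.1991 = 2.951 × 10^-3 mol
Let x = n(NaCl), y = n(NaNO3).
Titrant: 1x = 2.951 × 10^-3;  mass: 58.44x + 84.99y = 0.4218
Solving, x = 2.951 × 10^-3 mol, y = 2.934 × 10^-3 mol
mass of NaCl = 2.951 × 10^-3 × 58.44 = 0.1724 g

0.1724 g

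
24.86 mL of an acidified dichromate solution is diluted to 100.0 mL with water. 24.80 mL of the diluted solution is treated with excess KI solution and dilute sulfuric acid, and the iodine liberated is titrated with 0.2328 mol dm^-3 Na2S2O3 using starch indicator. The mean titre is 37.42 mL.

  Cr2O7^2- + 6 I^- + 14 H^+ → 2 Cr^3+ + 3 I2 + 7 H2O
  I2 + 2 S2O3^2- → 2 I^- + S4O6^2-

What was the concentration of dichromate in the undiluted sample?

n(S2O3^2-) = 0.03742 × 0.2328 = 8.711 × 10^-3 mol
n(I2) = n(S2O3^2-)/2 = 4.356 × 10^-3 mol
From the 1:3 ratio, n(Cr2O7^2-) in the aliquot = 1/3 × 4.356 × 10^-3 = 1.452 × 10^-3 mol
[Cr2O7^2-]_dilute = 1.452 × 10^-3 / 0.02480 = 0.05854 mol/L
[Cr2O7^2-]_original = 0.05854 × 100.0/24.86 = 0.2355 mol/L

0.2355 mol/L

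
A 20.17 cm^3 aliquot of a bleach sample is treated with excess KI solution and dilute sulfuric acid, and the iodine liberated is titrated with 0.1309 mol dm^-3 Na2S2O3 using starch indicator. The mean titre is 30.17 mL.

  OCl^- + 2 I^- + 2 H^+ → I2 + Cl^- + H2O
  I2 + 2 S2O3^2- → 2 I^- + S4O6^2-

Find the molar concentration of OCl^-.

n(S2O3^2-) = 0.03017 × 0.1309 = 3.949 × 10^-3 mol
n(I2) = n(S2O3^2-)/2 = 1.975 × 10^-3 mol
n(OCl^-) in the aliquot = 1.975 × 10^-3 mol (1:1 ratio)
[OCl^-] = 1.975 × 10^-3 / 0.02017 = 0.09790 mol/L

0.09790 mol/L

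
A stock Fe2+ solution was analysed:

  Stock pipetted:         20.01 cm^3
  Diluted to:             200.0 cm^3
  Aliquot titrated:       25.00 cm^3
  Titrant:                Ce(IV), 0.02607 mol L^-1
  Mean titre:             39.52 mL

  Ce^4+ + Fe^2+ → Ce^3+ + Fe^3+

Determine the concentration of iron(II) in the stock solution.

n(Ce4+) = 0.03952 × 0.02607 = 1.030 × 10^-3 mol
n(Fe2+) in the aliquot = 1.030 × 10^-3 mol (1:1 ratio)
[Fe2+]_dilute = 1.030 × 10^-3 / 0.02500 = 0.04121 mol/L
Dilution factor = 200.0 / 20.01 = 9.995
[Fe2+]_stock = 0.04121 × 9.995 = 0.4119 mol/L

0.4119 mol/L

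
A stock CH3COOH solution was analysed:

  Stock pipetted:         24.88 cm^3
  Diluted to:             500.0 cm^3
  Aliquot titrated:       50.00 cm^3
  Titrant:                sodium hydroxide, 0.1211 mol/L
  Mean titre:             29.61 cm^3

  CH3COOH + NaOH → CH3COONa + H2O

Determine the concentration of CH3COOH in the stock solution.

1.441 mol/L

n(NaOH) = 0.02961 × 0.1211 = 3.586 × 10^-3 mol
n(CH3COOH) in the aliquot = 3.586 × 10^-3 mol (1:1 ratio)
[CH3COOH]_dilute = 3.586 × 10^-3 / 0.05000 = 0.07172 mol/L
Dilution factor = 500.0 / 24.88 = 20.10
[CH3COOH]_stock = 0.07172 × 20.10 = 1.441 mol/L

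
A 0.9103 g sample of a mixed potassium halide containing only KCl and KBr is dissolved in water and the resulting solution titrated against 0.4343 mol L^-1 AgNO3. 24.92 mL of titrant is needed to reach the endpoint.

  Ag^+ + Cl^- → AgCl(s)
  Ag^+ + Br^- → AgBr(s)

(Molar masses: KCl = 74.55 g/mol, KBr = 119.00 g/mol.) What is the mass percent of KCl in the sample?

69.57 %

n(AgNO3) = 0.02492 × 0.4343 = 0.01082 mol
Let x = n(KCl), y = n(KBr).
Titrant: 1x + 1y = 0.01082;  mass: 74.55x + 119.00y = 0.9103
Solving, x = 8.495 × 10^-3 mol, y = 2.328 × 10^-3 mol
mass of KCl = 8.495 × 10^-3 × 74.55 = 0.6333 g
% KCl = 0.6333 / 0.9103 × 100 = 69.57 %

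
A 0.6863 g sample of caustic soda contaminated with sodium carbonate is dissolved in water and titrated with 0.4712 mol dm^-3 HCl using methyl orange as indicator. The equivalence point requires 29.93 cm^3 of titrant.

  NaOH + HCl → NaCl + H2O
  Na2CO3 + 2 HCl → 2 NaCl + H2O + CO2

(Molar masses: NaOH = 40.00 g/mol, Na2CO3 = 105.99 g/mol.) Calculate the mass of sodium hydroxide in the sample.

0.1880 g

n(HCl) = 0.02993 × 0.4712 = 0.01410 mol
Let x = n(NaOH), y = n(Na2CO3).
Titrant: 1x + 2y = 0.01410;  mass: 40.00x + 105.99y = 0.6863
Solving, x = 4.701 × 10^-3 mol, y = 4.701 × 10^-3 mol
mass of NaOH = 4.701 × 10^-3 × 40.00 = 0.1880 g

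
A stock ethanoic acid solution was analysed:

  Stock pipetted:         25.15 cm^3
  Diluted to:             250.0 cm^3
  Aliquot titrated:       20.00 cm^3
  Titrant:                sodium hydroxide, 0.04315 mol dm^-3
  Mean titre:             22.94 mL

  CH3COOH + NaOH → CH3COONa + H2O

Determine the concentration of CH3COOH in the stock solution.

0.4920 mol/L

n(NaOH) = 0.02294 × 0.04315 = 9.899 × 10^-4 mol
n(CH3COOH) in the aliquot = 9.899 × 10^-4 mol (1:1 ratio)
[CH3COOH]_dilute = 9.899 × 10^-4 / 0.02000 = 0.04949 mol/L
Dilution factor = 250.0 / 25.15 = 9.940
[CH3COOH]_stock = 0.04949 × 9.940 = 0.4920 mol/L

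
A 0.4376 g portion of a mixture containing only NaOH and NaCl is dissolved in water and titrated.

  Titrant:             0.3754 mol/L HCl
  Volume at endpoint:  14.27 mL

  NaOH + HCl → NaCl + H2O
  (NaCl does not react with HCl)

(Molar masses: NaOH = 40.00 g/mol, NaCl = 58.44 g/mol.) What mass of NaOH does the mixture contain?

n(HCl) = 0.01427 × 0.3754 = 5.357 × 10^-3 mol
Let x = n(NaOH), y = n(NaCl).
Titrant: 1x = 5.357 × 10^-3;  mass: 40.00x + 58.44y = 0.4376
Solving, x = 5.357 × 10^-3 mol, y = 3.821 × 10^-3 mol
mass of NaOH = 5.357 × 10^-3 × 40.00 = 0.2143 g

0.2143 g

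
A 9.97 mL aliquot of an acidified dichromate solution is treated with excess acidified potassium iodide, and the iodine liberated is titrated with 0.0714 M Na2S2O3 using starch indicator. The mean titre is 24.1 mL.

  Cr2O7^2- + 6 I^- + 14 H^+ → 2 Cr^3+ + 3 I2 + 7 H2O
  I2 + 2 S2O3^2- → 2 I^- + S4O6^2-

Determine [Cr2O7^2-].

0.0288 M

n(S2O3^2-) = 0.0241 × 0.0714 = 1.72 × 10^-3 mol
n(I2) = n(S2O3^2-)/2 = 8.60 × 10^-4 mol
From the 1:3 ratio, n(Cr2O7^2-) in the aliquot = 1/3 × 8.60 × 10^-4 = 2.87 × 10^-4 mol
[Cr2O7^2-] = 2.87 × 10^-4 / 0.00997 = 0.0288 mol/L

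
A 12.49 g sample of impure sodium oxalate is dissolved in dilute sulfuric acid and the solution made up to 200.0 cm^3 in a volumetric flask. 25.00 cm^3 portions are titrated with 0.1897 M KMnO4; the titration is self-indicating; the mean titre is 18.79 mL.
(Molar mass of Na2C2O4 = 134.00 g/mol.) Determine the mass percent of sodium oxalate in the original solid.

2 MnO4^- + 5 C2O4^2- + 16 H^+ → 2 Mn^2+ + 10 CO2 + 8 H2O
n(KMnO4) per titration = 0.01879 × 0.1897 = 3.564 × 10^-3 mol
From the 5:2 ratio, n(Na2C2O4) in each aliquot = 5/2 × 3.564 × 10^-3 = 8.911 × 10^-3 mol
n(Na2C2O4) in the whole flask = 8.911 × 10^-3 × 200.0/25.00 = 0.07129 mol
mass of Na2C2O4 = 0.07129 × 134.00 = 9.553 g
% Na2C2O4 = 9.553 / 12.49 × 100 = 76.48 %

76.48 %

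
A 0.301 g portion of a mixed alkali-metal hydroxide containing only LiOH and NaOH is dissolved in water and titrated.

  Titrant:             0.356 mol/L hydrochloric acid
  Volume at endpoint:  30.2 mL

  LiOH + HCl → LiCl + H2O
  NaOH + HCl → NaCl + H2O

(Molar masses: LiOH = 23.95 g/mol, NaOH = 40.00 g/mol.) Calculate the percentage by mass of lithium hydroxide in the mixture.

64.0 %

n(HCl) = 0.0302 × 0.356 = 0.0108 mol
Let x = n(LiOH), y = n(NaOH).
Titrant: 1x + 1y = 0.0108;  mass: 23.95x + 40.00y = 0.301
Solving, x = 8.04 × 10^-3 mol, y = 2.71 × 10^-3 mol
mass of LiOH = 8.04 × 10^-3 × 23.95 = 0.193 g
% LiOH = 0.193 / 0.301 × 100 = 64.0 %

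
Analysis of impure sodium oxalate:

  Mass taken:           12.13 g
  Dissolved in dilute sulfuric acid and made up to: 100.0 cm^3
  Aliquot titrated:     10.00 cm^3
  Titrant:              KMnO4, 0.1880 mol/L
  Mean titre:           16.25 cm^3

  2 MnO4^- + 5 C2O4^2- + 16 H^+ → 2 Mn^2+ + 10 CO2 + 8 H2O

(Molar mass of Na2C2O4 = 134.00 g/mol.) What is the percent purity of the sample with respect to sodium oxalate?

n(KMnO4) per titration = 0.01625 × 0.1880 = 3.055 × 10^-3 mol
From the 5:2 ratio, n(Na2C2O4) in each aliquot = 5/2 × 3.055 × 10^-3 = 7.638 × 10^-3 mol
n(Na2C2O4) in the whole flask = 7.638 × 10^-3 × 100.0/10.00 = 0.07637 mol
mass of Na2C2O4 = 0.07637 × 134.00 = 10.23 g
% Na2C2O4 = 10.23 / 12.13 × 100 = 84.37 %

84.37 %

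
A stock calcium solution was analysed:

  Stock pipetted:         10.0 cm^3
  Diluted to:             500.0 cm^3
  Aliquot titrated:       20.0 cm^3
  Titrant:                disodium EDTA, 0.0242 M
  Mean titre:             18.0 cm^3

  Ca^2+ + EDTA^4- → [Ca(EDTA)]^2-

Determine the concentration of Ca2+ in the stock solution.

n(EDTA) = 0.0180 × 0.0242 = 4.36 × 10^-4 mol
n(Ca2+) in the aliquot = 4.36 × 10^-4 mol (1:1 ratio)
[Ca2+]_dilute = 4.36 × 10^-4 / 0.0200 = 0.0218 mol/L
Dilution factor = 500.0 / 10.0 = 50.00
[Ca2+]_stock = 0.0218 × 50.00 = 1.09 mol/L

1.09 M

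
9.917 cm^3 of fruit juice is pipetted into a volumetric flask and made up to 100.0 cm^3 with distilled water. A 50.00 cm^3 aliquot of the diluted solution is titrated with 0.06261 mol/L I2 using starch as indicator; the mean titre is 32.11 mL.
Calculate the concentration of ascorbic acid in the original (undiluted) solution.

0.4054 mol/L

C6H8O6 + I2 → C6H6O6 + 2 HI
n(I2) = 0.03211 × 0.06261 = 2.010 × 10^-3 mol
n(C6H8O6) in the aliquot = 2.010 × 10^-3 mol (1:1 ratio)
[C6H8O6]_dilute = 2.010 × 10^-3 / 0.05000 = 0.04021 mol/L
Dilution factor = 100.0 / 9.917 = 10.08
[C6H8O6]_stock = 0.04021 × 10.08 = 0.4054 mol/L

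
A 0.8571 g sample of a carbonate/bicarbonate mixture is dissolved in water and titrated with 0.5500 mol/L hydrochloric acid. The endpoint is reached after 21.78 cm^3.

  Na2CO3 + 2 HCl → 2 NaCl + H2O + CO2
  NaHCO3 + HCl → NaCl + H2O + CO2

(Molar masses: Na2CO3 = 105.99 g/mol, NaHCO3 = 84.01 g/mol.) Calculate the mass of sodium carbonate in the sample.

n(HCl) = 0.02178 × 0.5500 = 0.01198 mol
Let x = n(Na2CO3), y = n(NaHCO3).
Titrant: 2x + 1y = 0.01198;  mass: 105.99x + 84.01y = 0.8571
Solving, x = 2.406 × 10^-3 mol, y = 7.167 × 10^-3 mol
mass of Na2CO3 = 2.406 × 10^-3 × 105.99 = 0.2550 g

0.2550 g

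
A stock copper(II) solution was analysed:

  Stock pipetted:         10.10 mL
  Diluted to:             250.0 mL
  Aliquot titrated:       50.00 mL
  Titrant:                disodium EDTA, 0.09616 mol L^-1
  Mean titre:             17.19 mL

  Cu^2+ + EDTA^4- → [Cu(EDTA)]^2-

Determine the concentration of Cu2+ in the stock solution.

0.8183 mol/L

n(EDTA) = 0.01719 × 0.09616 = 1.653 × 10^-3 mol
n(Cu2+) in the aliquot = 1.653 × 10^-3 mol (1:1 ratio)
[Cu2+]_dilute = 1.653 × 10^-3 / 0.05000 = 0.03306 mol/L
Dilution factor = 250.0 / 10.10 = 24.75
[Cu2+]_stock = 0.03306 × 24.75 = 0.8183 mol/L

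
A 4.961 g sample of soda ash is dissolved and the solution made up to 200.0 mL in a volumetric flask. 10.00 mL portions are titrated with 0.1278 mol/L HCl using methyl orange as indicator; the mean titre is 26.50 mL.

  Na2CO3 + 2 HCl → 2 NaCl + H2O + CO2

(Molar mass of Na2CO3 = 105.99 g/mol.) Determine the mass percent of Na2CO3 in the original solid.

n(HCl) per titration = 0.02650 × 0.1278 = 3.387 × 10^-3 mol
From the 1:2 ratio, n(Na2CO3) in each aliquot = 1/2 × 3.387 × 10^-3 = 1.693 × 10^-3 mol
n(Na2CO3) in the whole flask = 1.693 × 10^-3 × 200.0/10.00 = 0.03387 mol
mass of Na2CO3 = 0.03387 × 105.99 = 3.590 g
% Na2CO3 = 3.590 / 4.961 × 100 = 72.36 %

72.36 %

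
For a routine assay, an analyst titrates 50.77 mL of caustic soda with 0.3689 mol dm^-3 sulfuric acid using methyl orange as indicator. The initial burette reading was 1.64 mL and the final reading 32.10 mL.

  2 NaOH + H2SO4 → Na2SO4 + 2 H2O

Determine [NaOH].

0.4427 mol/L

n(H2SO4) = 0.03046 L × 0.3689 mol/L = 0.01124 mol
From the 2:1 mole ratio, n(NaOH) = 2/1 × 0.01124 = 0.02247 mol
[NaOH] = 0.02247 mol / 0.05077 L = 0.4427 mol/L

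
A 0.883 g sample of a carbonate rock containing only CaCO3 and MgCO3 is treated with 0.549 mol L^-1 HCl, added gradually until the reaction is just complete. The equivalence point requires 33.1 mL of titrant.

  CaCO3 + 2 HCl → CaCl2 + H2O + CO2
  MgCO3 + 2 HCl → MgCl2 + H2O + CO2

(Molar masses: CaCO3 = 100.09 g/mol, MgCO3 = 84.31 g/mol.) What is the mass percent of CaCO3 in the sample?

n(HCl) = 0.0331 × 0.549 = 0.0182 mol
Let x = n(CaCO3), y = n(MgCO3).
Titrant: 2x + 2y = 0.0182;  mass: 100.09x + 84.31y = 0.883
Solving, x = 7.41 × 10^-3 mol, y = 1.67 × 10^-3 mol
mass of CaCO3 = 7.41 × 10^-3 × 100.09 = 0.742 g
% CaCO3 = 0.742 / 0.883 × 100 = 84.0 %

84.0 %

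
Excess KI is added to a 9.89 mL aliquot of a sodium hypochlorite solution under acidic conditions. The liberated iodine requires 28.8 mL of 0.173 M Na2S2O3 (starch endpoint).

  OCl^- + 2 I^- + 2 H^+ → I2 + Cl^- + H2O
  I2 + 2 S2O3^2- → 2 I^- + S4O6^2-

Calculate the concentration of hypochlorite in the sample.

n(S2O3^2-) = 0.0288 × 0.173 = 4.98 × 10^-3 mol
n(I2) = n(S2O3^2-)/2 = 2.49 × 10^-3 mol
n(OCl^-) in the aliquot = 2.49 × 10^-3 mol (1:1 ratio)
[OCl^-] = 2.49 × 10^-3 / 0.00989 = 0.252 mol/L

0.252 M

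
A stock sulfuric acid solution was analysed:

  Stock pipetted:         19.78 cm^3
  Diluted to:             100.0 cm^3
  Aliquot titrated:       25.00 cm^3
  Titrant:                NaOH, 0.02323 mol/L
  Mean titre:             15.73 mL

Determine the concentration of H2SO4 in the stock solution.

H2SO4 + 2 NaOH → Na2SO4 + 2 H2O
n(NaOH) = 0.01573 × 0.02323 = 3.654 × 10^-4 mol
From the 1:2 ratio, n(H2SO4) in the aliquot = 1/2 × 3.654 × 10^-4 = 1.827 × 10^-4 mol
[H2SO4]_dilute = 1.827 × 10^-4 / 0.02500 = 0.007308 mol/L
Dilution factor = 100.0 / 19.78 = 5.056
[H2SO4]_stock = 0.007308 × 5.056 = 0.03695 mol/L

0.03695 mol/L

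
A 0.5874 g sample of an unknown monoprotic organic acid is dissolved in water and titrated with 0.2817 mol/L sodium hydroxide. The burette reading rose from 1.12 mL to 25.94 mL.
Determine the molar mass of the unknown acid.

n(NaOH) = 0.02482 L × 0.2817 mol/L = 6.992 × 10^-3 mol
n(HA) = 6.992 × 10^-3 mol (1:1 ratio)
M = m / n = 0.5874 g / 6.992 × 10^-3 mol = 84.01 g/mol

84.01 g/mol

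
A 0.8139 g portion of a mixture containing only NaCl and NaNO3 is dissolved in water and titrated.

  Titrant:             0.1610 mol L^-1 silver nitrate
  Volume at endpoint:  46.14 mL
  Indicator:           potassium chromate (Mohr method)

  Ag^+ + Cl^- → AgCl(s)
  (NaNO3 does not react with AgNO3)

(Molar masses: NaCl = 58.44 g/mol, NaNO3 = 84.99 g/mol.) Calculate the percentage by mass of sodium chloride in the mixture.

n(AgNO3) = 0.04614 × 0.1610 = 7.429 × 10^-3 mol
Let x = n(NaCl), y = n(NaNO3).
Titrant: 1x = 7.429 × 10^-3;  mass: 58.44x + 84.99y = 0.8139
Solving, x = 7.429 × 10^-3 mol, y = 4.468 × 10^-3 mol
mass of NaCl = 7.429 × 10^-3 × 58.44 = 0.4341 g
% NaCl = 0.4341 / 0.8139 × 100 = 53.34 %

53.34 %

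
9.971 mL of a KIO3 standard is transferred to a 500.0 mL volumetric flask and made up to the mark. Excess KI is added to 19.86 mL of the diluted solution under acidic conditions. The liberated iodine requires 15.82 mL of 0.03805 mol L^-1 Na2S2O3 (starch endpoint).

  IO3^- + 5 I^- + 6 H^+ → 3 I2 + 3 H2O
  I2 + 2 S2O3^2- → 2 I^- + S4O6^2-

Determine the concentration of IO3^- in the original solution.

n(S2O3^2-) = 0.01582 × 0.03805 = 6.020 × 10^-4 mol
n(I2) = n(S2O3^2-)/2 = 3.010 × 10^-4 mol
From the 1:3 ratio, n(IO3^-) in the aliquot = 1/3 × 3.010 × 10^-4 = 1.003 × 10^-4 mol
[IO3^-]_dilute = 1.003 × 10^-4 / 0.01986 = 0.005052 mol/L
[IO3^-]_original = 0.005052 × 500.0/9.971 = 0.2533 mol/L

0.2533 mol/L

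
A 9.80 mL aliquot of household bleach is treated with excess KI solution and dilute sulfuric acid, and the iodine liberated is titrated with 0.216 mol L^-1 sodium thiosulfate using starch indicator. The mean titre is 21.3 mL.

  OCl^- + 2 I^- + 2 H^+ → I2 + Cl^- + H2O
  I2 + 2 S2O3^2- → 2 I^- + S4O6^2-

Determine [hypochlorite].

0.235 mol/L

n(S2O3^2-) = 0.0213 × 0.216 = 4.60 × 10^-3 mol
n(I2) = n(S2O3^2-)/2 = 2.30 × 10^-3 mol
n(OCl^-) in the aliquot = 2.30 × 10^-3 mol (1:1 ratio)
[OCl^-] = 2.30 × 10^-3 / 0.00980 = 0.235 mol/L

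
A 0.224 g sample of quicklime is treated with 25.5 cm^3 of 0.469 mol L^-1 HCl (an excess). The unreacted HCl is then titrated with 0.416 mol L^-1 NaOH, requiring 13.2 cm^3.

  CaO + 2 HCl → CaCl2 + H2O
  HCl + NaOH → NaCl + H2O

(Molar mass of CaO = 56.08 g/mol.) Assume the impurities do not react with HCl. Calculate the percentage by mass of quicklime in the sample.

n(HCl) added = 0.0255 × 0.469 = 0.0120 mol
n(NaOH) used in back-titration = 0.0132 × 0.416 = 5.49 × 10^-3 mol
n(HCl) left over = 5.49 × 10^-3 mol (1:1 ratio)
n(HCl) consumed by analyte = 0.0120 − 5.49 × 10^-3 = 6.47 × 10^-3 mol
From the 1:2 ratio, n(CaO) = 1/2 × 6.47 × 10^-3 = 3.23 × 10^-3 mol
mass of CaO = 3.23 × 10^-3 × 56.08 = 0.181 g
% CaO = 0.181 / 0.224 × 100 = 81.0 %

81.0 %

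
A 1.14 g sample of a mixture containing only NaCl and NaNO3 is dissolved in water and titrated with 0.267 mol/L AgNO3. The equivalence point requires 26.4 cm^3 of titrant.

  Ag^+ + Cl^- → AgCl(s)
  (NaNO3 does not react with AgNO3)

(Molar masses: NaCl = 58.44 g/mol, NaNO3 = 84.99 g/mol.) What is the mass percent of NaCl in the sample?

36.1 %

n(AgNO3) = 0.0264 × 0.267 = 7.05 × 10^-3 mol
Let x = n(NaCl), y = n(NaNO3).
Titrant: 1x = 7.05 × 10^-3;  mass: 58.44x + 84.99y = 1.14
Solving, x = 7.05 × 10^-3 mol, y = 8.57 × 10^-3 mol
mass of NaCl = 7.05 × 10^-3 × 58.44 = 0.412 g
% NaCl = 0.412 / 1.14 × 100 = 36.1 %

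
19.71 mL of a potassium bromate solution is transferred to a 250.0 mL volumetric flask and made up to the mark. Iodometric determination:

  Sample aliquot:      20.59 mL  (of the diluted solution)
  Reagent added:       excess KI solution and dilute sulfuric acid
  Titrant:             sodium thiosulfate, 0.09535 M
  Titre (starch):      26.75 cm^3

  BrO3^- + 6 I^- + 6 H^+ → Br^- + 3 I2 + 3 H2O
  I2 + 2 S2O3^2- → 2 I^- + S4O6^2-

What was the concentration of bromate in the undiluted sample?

n(S2O3^2-) = 0.02675 × 0.09535 = 2.551 × 10^-3 mol
n(I2) = n(S2O3^2-)/2 = 1.275 × 10^-3 mol
From the 1:3 ratio, n(BrO3^-) in the aliquot = 1/3 × 1.275 × 10^-3 = 4.251 × 10^-4 mol
[BrO3^-]_dilute = 4.251 × 10^-4 / 0.02059 = 0.02065 mol/L
[BrO3^-]_original = 0.02065 × 250.0/19.71 = 0.2619 mol/L

0.2619 M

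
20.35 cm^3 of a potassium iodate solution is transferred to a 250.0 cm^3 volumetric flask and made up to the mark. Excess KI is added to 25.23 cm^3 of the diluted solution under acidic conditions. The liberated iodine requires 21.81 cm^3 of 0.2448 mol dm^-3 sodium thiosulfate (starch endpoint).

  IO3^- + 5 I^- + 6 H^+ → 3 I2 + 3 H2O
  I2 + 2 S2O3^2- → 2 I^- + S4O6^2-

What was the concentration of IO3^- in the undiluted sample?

n(S2O3^2-) = 0.02181 × 0.2448 = 5.339 × 10^-3 mol
n(I2) = n(S2O3^2-)/2 = 2.670 × 10^-3 mol
From the 1:3 ratio, n(IO3^-) in the aliquot = 1/3 × 2.670 × 10^-3 = 8.898 × 10^-4 mol
[IO3^-]_dilute = 8.898 × 10^-4 / 0.02523 = 0.03527 mol/L
[IO3^-]_original = 0.03527 × 250.0/20.35 = 0.4333 mol/L

0.4333 mol/L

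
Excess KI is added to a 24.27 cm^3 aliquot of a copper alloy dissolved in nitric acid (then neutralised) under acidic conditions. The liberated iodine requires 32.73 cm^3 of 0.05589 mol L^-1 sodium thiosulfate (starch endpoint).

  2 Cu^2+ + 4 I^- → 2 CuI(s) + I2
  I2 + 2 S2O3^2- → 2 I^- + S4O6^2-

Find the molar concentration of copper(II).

0.07537 mol/L

n(S2O3^2-) = 0.03273 × 0.05589 = 1.829 × 10^-3 mol
n(I2) = n(S2O3^2-)/2 = 9.146 × 10^-4 mol
From the 2:1 ratio, n(Cu2+) in the aliquot = 2/1 × 9.146 × 10^-4 = 1.829 × 10^-3 mol
[Cu2+] = 1.829 × 10^-3 / 0.02427 = 0.07537 mol/L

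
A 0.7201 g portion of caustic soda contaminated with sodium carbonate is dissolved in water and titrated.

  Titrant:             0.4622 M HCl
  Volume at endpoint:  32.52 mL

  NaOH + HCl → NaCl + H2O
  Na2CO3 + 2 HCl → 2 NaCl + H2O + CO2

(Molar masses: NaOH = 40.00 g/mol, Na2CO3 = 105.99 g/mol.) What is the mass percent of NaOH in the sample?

n(HCl) = 0.03252 × 0.4622 = 0.01503 mol
Let x = n(NaOH), y = n(Na2CO3).
Titrant: 1x + 2y = 0.01503;  mass: 40.00x + 105.99y = 0.7201
Solving, x = 5.883 × 10^-3 mol, y = 4.574 × 10^-3 mol
mass of NaOH = 5.883 × 10^-3 × 40.00 = 0.2353 g
% NaOH = 0.2353 / 0.7201 × 100 = 32.68 %

32.68 %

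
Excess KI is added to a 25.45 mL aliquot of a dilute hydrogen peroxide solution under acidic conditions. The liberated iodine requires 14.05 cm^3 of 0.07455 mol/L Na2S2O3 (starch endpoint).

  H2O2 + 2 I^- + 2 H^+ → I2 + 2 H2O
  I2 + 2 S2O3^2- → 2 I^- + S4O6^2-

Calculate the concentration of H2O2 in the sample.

n(S2O3^2-) = 0.01405 × 0.07455 = 1.047 × 10^-3 mol
n(I2) = n(S2O3^2-)/2 = 5.237 × 10^-4 mol
n(H2O2) in the aliquot = 5.237 × 10^-4 mol (1:1 ratio)
[H2O2] = 5.237 × 10^-4 / 0.02545 = 0.02058 mol/L

0.02058 mol/L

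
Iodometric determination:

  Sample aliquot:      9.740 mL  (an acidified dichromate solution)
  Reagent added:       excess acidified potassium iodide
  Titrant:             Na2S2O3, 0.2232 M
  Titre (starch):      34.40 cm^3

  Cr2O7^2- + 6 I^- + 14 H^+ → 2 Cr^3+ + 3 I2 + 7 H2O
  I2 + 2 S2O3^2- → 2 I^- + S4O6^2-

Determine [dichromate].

0.1314 M

n(S2O3^2-) = 0.03440 × 0.2232 = 7.678 × 10^-3 mol
n(I2) = n(S2O3^2-)/2 = 3.839 × 10^-3 mol
From the 1:3 ratio, n(Cr2O7^2-) in the aliquot = 1/3 × 3.839 × 10^-3 = 1.280 × 10^-3 mol
[Cr2O7^2-] = 1.280 × 10^-3 / 0.009740 = 0.1314 mol/L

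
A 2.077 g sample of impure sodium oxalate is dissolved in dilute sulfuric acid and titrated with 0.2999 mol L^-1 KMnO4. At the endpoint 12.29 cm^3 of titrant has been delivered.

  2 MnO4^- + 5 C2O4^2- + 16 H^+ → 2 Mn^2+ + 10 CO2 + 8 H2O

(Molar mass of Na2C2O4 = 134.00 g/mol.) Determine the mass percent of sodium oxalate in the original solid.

n(KMnO4) = 0.01229 L × 0.2999 mol/L = 3.686 × 10^-3 mol
From the 5:2 ratio, n(Na2C2O4) = 5/2 × 3.686 × 10^-3 = 9.214 × 10^-3 mol
mass of Na2C2O4 = 9.214 × 10^-3 × 134.00 g/mol = 1.235 g
% Na2C2O4 = 1.235 / 2.077 × 100 = 59.45 %

59.45 %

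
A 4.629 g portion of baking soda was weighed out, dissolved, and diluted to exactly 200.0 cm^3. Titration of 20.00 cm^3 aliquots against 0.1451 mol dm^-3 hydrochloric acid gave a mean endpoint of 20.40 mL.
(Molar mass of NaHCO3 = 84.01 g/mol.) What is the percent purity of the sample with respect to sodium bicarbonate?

53.72 %

NaHCO3 + HCl → NaCl + H2O + CO2
n(HCl) per titration = 0.02040 × 0.1451 = 2.960 × 10^-3 mol
n(NaHCO3) in each aliquot = 2.960 × 10^-3 mol (1:1 ratio)
n(NaHCO3) in the whole flask = 2.960 × 10^-3 × 200.0/20.00 = 0.02960 mol
mass of NaHCO3 = 0.02960 × 84.01 = 2.487 g
% NaHCO3 = 2.487 / 4.629 × 100 = 53.72 %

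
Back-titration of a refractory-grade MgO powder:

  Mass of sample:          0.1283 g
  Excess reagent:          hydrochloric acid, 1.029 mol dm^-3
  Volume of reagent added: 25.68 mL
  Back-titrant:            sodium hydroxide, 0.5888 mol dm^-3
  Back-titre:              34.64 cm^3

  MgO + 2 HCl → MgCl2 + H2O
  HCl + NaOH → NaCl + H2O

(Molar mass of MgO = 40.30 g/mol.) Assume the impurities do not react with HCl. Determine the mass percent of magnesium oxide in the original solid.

94.68 %

n(HCl) added = 0.02568 × 1.029 = 0.02642 mol
n(NaOH) used in back-titration = 0.03464 × 0.5888 = 0.02040 mol
n(HCl) left over = 0.02040 mol (1:1 ratio)
n(HCl) consumed by analyte = 0.02642 − 0.02040 = 6.029 × 10^-3 mol
From the 1:2 ratio, n(MgO) = 1/2 × 6.029 × 10^-3 = 3.014 × 10^-3 mol
mass of MgO = 3.014 × 10^-3 × 40.30 = 0.1215 g
% MgO = 0.1215 / 0.1283 × 100 = 94.68 %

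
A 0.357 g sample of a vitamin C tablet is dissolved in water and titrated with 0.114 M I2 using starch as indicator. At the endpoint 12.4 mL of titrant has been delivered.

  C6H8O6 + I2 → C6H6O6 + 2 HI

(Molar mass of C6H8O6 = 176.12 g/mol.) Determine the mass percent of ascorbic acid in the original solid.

69.7 %

n(I2) = 0.0124 L × 0.114 mol/L = 1.41 × 10^-3 mol
n(C6H8O6) = 1.41 × 10^-3 mol (1:1 ratio)
mass of C6H8O6 = 1.41 × 10^-3 × 176.12 g/mol = 0.249 g
% C6H8O6 = 0.249 / 0.357 × 100 = 69.7 %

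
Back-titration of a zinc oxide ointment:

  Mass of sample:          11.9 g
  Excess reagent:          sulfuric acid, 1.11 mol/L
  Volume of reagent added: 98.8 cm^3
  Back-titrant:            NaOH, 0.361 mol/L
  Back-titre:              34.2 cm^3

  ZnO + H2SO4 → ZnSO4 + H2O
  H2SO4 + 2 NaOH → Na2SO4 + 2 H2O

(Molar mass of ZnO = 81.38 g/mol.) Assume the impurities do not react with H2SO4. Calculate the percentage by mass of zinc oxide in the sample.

n(H2SO4) added = 0.0988 × 1.11 = 0.110 mol
n(NaOH) used in back-titration = 0.0342 × 0.361 = 0.0123 mol
From the 1:2 ratio, n(H2SO4) left over = 1/2 × 0.0123 = 6.17 × 10^-3 mol
n(H2SO4) consumed by analyte = 0.110 − 6.17 × 10^-3 = 0.103 mol
n(ZnO) = 0.103 mol (1:1 ratio)
mass of ZnO = 0.103 × 81.38 = 8.42 g
% ZnO = 8.42 / 11.9 × 100 = 70.8 %

70.8 %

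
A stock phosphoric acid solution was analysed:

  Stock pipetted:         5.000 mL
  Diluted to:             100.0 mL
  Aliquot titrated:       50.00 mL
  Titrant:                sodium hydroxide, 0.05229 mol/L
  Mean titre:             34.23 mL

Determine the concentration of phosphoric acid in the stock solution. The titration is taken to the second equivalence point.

0.3580 mol/L

H3PO4 + 2 NaOH → Na2HPO4 + 2 H2O
n(NaOH) = 0.03423 × 0.05229 = 1.790 × 10^-3 mol
From the 1:2 ratio, n(H3PO4) in the aliquot = 1/2 × 1.790 × 10^-3 = 8.949 × 10^-4 mol
[H3PO4]_dilute = 8.949 × 10^-4 / 0.05000 = 0.01790 mol/L
Dilution factor = 100.0 / 5.000 = 20.00
[H3PO4]_stock = 0.01790 × 20.00 = 0.3580 mol/L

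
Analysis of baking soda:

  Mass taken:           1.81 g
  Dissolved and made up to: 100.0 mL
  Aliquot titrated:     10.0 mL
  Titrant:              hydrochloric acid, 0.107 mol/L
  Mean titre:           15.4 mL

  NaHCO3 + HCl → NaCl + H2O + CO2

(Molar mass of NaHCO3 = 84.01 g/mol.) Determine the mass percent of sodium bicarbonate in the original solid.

76.5 %

n(HCl) per titration = 0.0154 × 0.107 = 1.65 × 10^-3 mol
n(NaHCO3) in each aliquot = 1.65 × 10^-3 mol (1:1 ratio)
n(NaHCO3) in the whole flask = 1.65 × 10^-3 × 100.0/10.0 = 0.0165 mol
mass of NaHCO3 = 0.0165 × 84.01 = 1.38 g
% NaHCO3 = 1.38 / 1.81 × 100 = 76.5 %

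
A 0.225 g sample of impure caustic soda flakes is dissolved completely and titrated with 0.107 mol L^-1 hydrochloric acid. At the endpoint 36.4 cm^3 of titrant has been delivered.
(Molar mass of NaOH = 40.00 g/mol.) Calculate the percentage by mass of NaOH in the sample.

69.2 %

NaOH + HCl → NaCl + H2O
n(HCl) = 0.0364 L × 0.107 mol/L = 3.89 × 10^-3 mol
n(NaOH) = 3.89 × 10^-3 mol (1:1 ratio)
mass of NaOH = 3.89 × 10^-3 × 40.00 g/mol = 0.156 g
% NaOH = 0.156 / 0.225 × 100 = 69.2 %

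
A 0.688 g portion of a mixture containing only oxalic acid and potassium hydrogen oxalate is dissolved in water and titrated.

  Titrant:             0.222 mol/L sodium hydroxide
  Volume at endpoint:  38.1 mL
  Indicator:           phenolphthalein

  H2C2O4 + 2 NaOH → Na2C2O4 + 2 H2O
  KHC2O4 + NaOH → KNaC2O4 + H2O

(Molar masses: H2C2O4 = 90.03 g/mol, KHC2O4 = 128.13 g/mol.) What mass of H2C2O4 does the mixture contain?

n(NaOH) = 0.0381 × 0.222 = 8.46 × 10^-3 mol
Let x = n(H2C2O4), y = n(KHC2O4).
Titrant: 2x + 1y = 8.46 × 10^-3;  mass: 90.03x + 128.13y = 0.688
Solving, x = 2.38 × 10^-3 mol, y = 3.70 × 10^-3 mol
mass of H2C2O4 = 2.38 × 10^-3 × 90.03 = 0.214 g

0.214 g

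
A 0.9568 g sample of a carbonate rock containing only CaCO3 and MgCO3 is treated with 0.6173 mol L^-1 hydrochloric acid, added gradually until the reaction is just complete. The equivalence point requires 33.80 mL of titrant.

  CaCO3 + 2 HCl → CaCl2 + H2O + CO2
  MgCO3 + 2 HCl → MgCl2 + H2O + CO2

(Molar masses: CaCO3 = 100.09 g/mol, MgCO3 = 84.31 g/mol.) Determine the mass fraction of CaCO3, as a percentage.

n(HCl) = 0.03380 × 0.6173 = 0.02086 mol
Let x = n(CaCO3), y = n(MgCO3).
Titrant: 2x + 2y = 0.02086;  mass: 100.09x + 84.31y = 0.9568
Solving, x = 4.895 × 10^-3 mol, y = 5.537 × 10^-3 mol
mass of CaCO3 = 4.895 × 10^-3 × 100.09 = 0.4900 g
% CaCO3 = 0.4900 / 0.9568 × 100 = 51.21 %

51.21 %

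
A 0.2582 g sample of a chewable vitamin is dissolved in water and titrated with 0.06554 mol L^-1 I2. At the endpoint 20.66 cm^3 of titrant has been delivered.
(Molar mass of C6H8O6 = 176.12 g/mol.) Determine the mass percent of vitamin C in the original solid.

C6H8O6 + I2 → C6H6O6 + 2 HI
n(I2) = 0.02066 L × 0.06554 mol/L = 1.354 × 10^-3 mol
n(C6H8O6) = 1.354 × 10^-3 mol (1:1 ratio)
mass of C6H8O6 = 1.354 × 10^-3 × 176.12 g/mol = 0.2385 g
% C6H8O6 = 0.2385 / 0.2582 × 100 = 92.36 %

92.36 %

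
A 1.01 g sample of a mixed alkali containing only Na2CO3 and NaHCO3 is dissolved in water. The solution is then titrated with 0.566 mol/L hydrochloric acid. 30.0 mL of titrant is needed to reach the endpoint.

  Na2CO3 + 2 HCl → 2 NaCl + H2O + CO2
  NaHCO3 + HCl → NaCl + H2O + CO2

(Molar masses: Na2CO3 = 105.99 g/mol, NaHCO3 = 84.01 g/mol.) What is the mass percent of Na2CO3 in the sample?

70.5 %

n(HCl) = 0.0300 × 0.566 = 0.0170 mol
Let x = n(Na2CO3), y = n(NaHCO3).
Titrant: 2x + 1y = 0.0170;  mass: 105.99x + 84.01y = 1.01
Solving, x = 6.71 × 10^-3 mol, y = 3.55 × 10^-3 mol
mass of Na2CO3 = 6.71 × 10^-3 × 105.99 = 0.712 g
% Na2CO3 = 0.712 / 1.01 × 100 = 70.5 %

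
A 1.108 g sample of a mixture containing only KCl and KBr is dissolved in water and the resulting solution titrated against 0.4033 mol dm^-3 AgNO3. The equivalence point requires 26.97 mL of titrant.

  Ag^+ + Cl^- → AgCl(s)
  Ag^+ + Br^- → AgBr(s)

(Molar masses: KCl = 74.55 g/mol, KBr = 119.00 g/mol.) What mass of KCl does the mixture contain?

n(AgNO3) = 0.02697 × 0.4033 = 0.01088 mol
Let x = n(KCl), y = n(KBr).
Titrant: 1x + 1y = 0.01088;  mass: 74.55x + 119.00y = 1.108
Solving, x = 4.193 × 10^-3 mol, y = 6.684 × 10^-3 mol
mass of KCl = 4.193 × 10^-3 × 74.55 = 0.3126 g

0.3126 g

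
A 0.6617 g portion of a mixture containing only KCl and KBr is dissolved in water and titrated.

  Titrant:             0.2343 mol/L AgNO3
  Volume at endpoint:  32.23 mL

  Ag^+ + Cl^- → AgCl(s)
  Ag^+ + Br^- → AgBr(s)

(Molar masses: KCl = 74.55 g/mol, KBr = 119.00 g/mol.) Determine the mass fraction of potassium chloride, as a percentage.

60.05 %

n(AgNO3) = 0.03223 × 0.2343 = 7.551 × 10^-3 mol
Let x = n(KCl), y = n(KBr).
Titrant: 1x + 1y = 7.551 × 10^-3;  mass: 74.55x + 119.00y = 0.6617
Solving, x = 5.330 × 10^-3 mol, y = 2.221 × 10^-3 mol
mass of KCl = 5.330 × 10^-3 × 74.55 = 0.3974 g
% KCl = 0.3974 / 0.6617 × 100 = 60.05 %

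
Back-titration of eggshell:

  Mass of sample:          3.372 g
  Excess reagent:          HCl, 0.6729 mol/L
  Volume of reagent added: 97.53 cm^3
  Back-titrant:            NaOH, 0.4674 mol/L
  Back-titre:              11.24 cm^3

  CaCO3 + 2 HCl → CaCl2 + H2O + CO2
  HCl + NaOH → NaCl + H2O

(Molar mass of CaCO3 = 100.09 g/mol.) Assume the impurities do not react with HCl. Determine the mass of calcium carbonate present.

3.021 g

n(HCl) added = 0.09753 × 0.6729 = 0.06563 mol
n(NaOH) used in back-titration = 0.01124 × 0.4674 = 5.254 × 10^-3 mol
n(HCl) left over = 5.254 × 10^-3 mol (1:1 ratio)
n(HCl) consumed by analyte = 0.06563 − 5.254 × 10^-3 = 0.06037 mol
From the 1:2 ratio, n(CaCO3) = 1/2 × 0.06037 = 0.03019 mol
mass of CaCO3 = 0.03019 × 100.09 = 3.021 g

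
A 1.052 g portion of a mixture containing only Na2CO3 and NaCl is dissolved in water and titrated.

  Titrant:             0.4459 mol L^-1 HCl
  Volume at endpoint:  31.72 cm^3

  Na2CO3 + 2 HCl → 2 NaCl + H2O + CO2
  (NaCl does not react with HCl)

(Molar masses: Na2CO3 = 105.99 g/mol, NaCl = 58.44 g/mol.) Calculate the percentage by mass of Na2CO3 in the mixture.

71.25 %

n(HCl) = 0.03172 × 0.4459 = 0.01414 mol
Let x = n(Na2CO3), y = n(NaCl).
Titrant: 2x = 0.01414;  mass: 105.99x + 58.44y = 1.052
Solving, x = 7.072 × 10^-3 mol, y = 5.175 × 10^-3 mol
mass of Na2CO3 = 7.072 × 10^-3 × 105.99 = 0.7496 g
% Na2CO3 = 0.7496 / 1.052 × 100 = 71.25 %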